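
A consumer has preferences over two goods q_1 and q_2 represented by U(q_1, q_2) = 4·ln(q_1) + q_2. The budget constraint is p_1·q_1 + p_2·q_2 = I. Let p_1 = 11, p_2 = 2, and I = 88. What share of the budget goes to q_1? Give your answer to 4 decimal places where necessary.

So q_1*(p_1,p_2) = 4·p_2/p_1, independent of income; and q_2* = (I − 4·p_2)/p_2.
At the given prices: q_1* = 4·2/11 = 0.7273, and q_2* = 40.
Expenditure on q_1: 11·0.7273 = 8; share = 0.0909.

share on q_1 = 0.0909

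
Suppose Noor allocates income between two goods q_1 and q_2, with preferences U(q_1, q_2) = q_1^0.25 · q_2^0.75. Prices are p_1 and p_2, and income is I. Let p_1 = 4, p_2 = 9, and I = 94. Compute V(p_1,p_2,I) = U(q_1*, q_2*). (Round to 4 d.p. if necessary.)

MU_q_1/MU_q_2 = (0.25·q_2)/(0.75·q_1); tangency sets this equal to p_1/p_2.
Rearranging, p_2·q_2 = 3·p_1·q_1. Substituting into the budget gives p_1·q_1·(1 + 3) = I.
Demand: q_1*(p_1,p_2,I) = 0.25·I/p_1 and q_2* = 0.75·I/p_2.
At p_1=4, p_2=9, I=94: q_1* = 0.25·94/4 = 5.875, q_2* = 7.8333.
Utility at the optimum: U(5.875, 7.8333) = 7.2897.

V = 7.2897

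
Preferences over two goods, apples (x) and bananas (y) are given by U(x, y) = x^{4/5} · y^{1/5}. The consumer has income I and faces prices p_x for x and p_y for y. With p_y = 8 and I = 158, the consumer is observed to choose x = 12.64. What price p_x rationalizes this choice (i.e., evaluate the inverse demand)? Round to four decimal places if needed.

p_x = 10

Tangency: MRS = 4·y/x = p_x/p_y.
Rearranging, p_y·y = (1/4)·p_x·x. Substituting into the budget gives p_x·x·(1 + (1/4)) = I.
Demand: x*(p_x,p_y,I) = 0.8·I/p_x and y* = 0.2·I/p_y.
Set x* = 12.64 in the demand function and solve for p_x: p_x = 10.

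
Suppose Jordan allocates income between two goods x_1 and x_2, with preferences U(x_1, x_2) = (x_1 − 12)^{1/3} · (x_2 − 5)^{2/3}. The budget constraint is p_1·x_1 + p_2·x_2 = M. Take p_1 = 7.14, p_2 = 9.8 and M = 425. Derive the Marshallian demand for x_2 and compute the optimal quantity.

Discretionary income = 425 − 12·7.14 − 5·9.8 = 290.32; x_2* = 5 + 2/3·290.32/9.8 = 24.7497.

x_2* = 24.7497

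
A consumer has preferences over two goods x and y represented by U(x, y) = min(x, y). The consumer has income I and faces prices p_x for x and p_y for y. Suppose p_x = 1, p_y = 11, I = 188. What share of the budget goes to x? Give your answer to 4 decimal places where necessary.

Leontief preferences: the optimum is at the kink where x/1 = y/1, i.e. y = x.
Budget: p_x·x + p_y·x = I, so (p_x + p_y)·x = I.
Demand: x*(p_x,p_y,I) = I/(p_x + p_y), y* = I/(p_x + p_y).
Here 1 + 11 = 12, giving x* = 15.6667 and y* = 15.6667.
Expenditure on x: 1·15.6667 = 15.6667; share = 0.0833.

share on x = 0.0833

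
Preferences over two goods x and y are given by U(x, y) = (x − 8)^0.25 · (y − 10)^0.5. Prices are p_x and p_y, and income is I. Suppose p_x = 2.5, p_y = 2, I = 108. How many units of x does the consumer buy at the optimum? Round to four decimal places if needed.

MRS = (1/2)·(y−10)/(x−8). Tangency with p_x/p_y gives y−10 = 2·(p_x/p_y)·(x−8).
Substituting into the budget: x* = 8 + 1/3·(I − 8·p_x − 10·p_y)/p_x, and y* = 10 + 2/3·(…)/p_y.
Discretionary income = 108 − 8·2.5 − 10·2 = 68; x* = 8 + 1/3·68/2.5 = 17.0667.

x* = 17.0667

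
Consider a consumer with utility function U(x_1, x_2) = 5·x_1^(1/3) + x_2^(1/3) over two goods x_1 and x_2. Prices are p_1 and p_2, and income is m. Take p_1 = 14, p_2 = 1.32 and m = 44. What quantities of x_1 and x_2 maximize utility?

x_1* = 2.4339, x_2* = 7.5193

MU_x_1 ∝ 5·x_1^(-2/3), MU_x_2 ∝ x_2^(-2/3), so MRS = 5·(x_2/x_1)^(2/3) = p_1/p_2.
Solve for the ratio: x_2/x_1 = [(1/5)·p_1/p_2]^(1.5).
With the ratio pinned down, the budget gives x_1* = m/(p_1 + p_2·(x_2/x_1)) and x_2* = (x_2/x_1)·x_1*.
Numerically x_2/x_1 = 3.089414, so x_1* = 44/(14 + 1.32·3.089414) = 2.4339 and x_2* = 3.089414·2.4339 = 7.5193.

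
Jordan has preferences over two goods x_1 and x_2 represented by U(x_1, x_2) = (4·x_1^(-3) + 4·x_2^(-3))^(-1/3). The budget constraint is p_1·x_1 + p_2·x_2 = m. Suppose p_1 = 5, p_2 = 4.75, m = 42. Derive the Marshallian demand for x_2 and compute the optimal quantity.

x_2* = 4.336

With the ratio pinned down, the budget gives x_1* = m/(p_1 + p_2·(x_2/x_1)) and x_2* = (x_2/x_1)·x_1*.
Numerically x_2/x_1 = 1.012906, so x_1* = 42/(5 + 4.75·1.012906) = 4.2808 and x_2* = 1.012906·4.2808 = 4.336.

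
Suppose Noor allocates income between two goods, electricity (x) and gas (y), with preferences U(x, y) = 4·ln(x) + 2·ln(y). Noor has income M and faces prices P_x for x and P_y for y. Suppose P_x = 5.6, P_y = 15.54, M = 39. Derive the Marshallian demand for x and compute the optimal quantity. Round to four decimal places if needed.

Demand: x*(P_x,P_y,M) = 2/3·M/P_x and y* = 1/3·M/P_y.
At P_x=5.6, P_y=15.54, M=39: x* = 2/3·39/5.6 = 4.6429.

x* = 4.6429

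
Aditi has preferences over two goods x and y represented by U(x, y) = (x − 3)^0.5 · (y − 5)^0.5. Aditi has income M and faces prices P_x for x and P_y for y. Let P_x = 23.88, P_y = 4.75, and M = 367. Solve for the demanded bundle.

This is Cobb-Douglas in (x−3, y−5): tangency gives 0.5·P_y·(y−5) = 0.5·P_x·(x−3).
After buying the subsistence bundle (3, 5), a share 0.5 of the remaining income goes to x: x* = 3 + 0.5·(M − 3P_x − 5P_y)/P_x.
Discretionary income = 367 − 3·23.88 − 5·4.75 = 271.61; x* = 3 + 0.5·271.61/23.88 = 8.687; y* = 5 + 0.5·271.61/4.75 = 33.5905.

x* = 8.687, y* = 33.5905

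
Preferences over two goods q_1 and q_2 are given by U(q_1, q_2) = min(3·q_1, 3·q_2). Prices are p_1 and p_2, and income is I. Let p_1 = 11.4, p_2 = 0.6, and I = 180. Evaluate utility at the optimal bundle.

V = 45

With perfect complements, no substitution: consume in ratio q_1:q_2 = 3:3.
Budget: p_1·q_1 + p_2·q_1 = I, so (3·p_1 + 3·p_2)·q_1 = 3·I.
Demand: q_1*(p_1,p_2,I) = 3·I/(3·p_1 + 3·p_2), q_2* = 3·I/(3·p_1 + 3·p_2).
Here 3·11.4 + 3·0.6 = 36, giving q_1* = 15 and q_2* = 15.
Utility at the optimum: U(15, 15) = 45.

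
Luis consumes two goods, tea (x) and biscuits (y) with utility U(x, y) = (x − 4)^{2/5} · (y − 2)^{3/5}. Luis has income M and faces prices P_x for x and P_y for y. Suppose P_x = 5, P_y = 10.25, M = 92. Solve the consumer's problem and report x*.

x* = 8.12

Let x' = x−4, y' = y−2. MRS = (2/3)·y'/x' = P_x/P_y.
Substituting into the budget: x* = 4 + 0.4·(M − 4·P_x − 2·P_y)/P_x, and y* = 2 + 0.6·(…)/P_y.
Discretionary income = 92 − 4·5 − 2·10.25 = 51.5; x* = 4 + 0.4·51.5/5 = 8.12.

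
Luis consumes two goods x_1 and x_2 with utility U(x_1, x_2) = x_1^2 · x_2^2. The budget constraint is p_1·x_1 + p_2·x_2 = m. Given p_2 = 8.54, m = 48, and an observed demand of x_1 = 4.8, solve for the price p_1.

p_1 = 5

The MRS is x_2/x_1. Set MRS = p_1/p_2.
So 2·p_2·x_2 = 2·p_1·x_1; combined with the budget, a share 0.5 of income goes to x_1.
Demand: x_1*(p_1,p_2,m) = 0.5·m/p_1 and x_2* = 0.5·m/p_2.
Set x_1* = 4.8 in the demand function and solve for p_1: p_1 = 5.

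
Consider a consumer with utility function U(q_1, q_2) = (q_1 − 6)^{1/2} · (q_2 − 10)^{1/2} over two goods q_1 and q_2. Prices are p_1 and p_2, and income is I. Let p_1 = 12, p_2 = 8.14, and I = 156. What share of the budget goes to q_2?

This is Cobb-Douglas in (q_1−6, q_2−10): tangency gives 0.5·p_2·(q_2−10) = 0.5·p_1·(q_1−6).
After buying the subsistence bundle (6, 10), a share 0.5 of the remaining income goes to q_1: q_1* = 6 + 0.5·(I − 6p_1 − 10p_2)/p_1.
Discretionary income = 156 − 6·12 − 10·8.14 = 2.6; q_1* = 6 + 0.5·2.6/12 = 6.1083; q_2* = 10 + 0.5·2.6/8.14 = 10.1597.
Expenditure on q_2: 8.14·10.1597 = 82.7; share = 0.5301.

share on q_2 = 0.5301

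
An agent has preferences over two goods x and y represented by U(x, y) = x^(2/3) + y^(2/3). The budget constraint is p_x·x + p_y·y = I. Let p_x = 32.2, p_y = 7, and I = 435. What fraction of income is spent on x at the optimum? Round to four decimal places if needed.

share on x = 0.0451

From the CES first-order condition, (y/x)^(1/3) = p_x/p_y.
Hence y/x = (p_x/p_y)^(1/(1/3)), i.e. raised to the 3 power.
Substitute y = (y/x)·x into the budget: x* = I/(p_x + p_y·(y/x)).
Numerically y/x = 97.336, so x* = 435/(32.2 + 7·97.336) = 0.6096 and y* = 97.336·0.6096 = 59.3386.
Expenditure on x: 32.2·0.6096 = 19.63; share = 0.0451.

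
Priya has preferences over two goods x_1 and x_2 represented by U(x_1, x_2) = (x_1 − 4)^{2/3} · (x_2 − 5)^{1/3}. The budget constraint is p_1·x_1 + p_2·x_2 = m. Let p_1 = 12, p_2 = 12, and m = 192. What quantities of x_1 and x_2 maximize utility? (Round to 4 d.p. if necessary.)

x_1* = 8.6667, x_2* = 7.3333

MRS = 2·(x_2−5)/(x_1−4). Tangency with p_1/p_2 gives x_2−5 = (1/2)·(p_1/p_2)·(x_1−4).
After buying the subsistence bundle (4, 5), a share 2/3 of the remaining income goes to x_1: x_1* = 4 + 2/3·(m − 4p_1 − 5p_2)/p_1.
Discretionary income = 192 − 4·12 − 5·12 = 84; x_1* = 4 + 2/3·84/12 = 8.6667; x_2* = 5 + 1/3·84/12 = 7.3333.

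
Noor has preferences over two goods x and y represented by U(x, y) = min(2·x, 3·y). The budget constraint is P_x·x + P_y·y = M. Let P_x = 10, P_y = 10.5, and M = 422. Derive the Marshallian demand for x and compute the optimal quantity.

Leontief preferences: the optimum is at the kink where x/3 = y/2, i.e. y = (2/3)·x.
Budget: P_x·x + P_y·(2/3)·x = M, so (3·P_x + 2·P_y)·x = 3·M.
Demand: x*(P_x,P_y,M) = 3·M/(3·P_x + 2·P_y), y* = 2·M/(3·P_x + 2·P_y).
Here 3·10 + 2·10.5 = 51, giving x* = 24.8235.

x* = 24.8235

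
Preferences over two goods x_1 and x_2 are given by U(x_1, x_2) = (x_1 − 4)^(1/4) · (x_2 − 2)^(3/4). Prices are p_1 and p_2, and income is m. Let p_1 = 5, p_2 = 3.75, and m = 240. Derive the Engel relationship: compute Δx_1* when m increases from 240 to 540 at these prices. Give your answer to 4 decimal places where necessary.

Δx_1* = 15

Let x_1' = x_1−4, x_2' = x_2−2. MRS = (1/3)·x_2'/x_1' = p_1/p_2.
Substituting into the budget: x_1* = 4 + 0.25·(m − 4·p_1 − 2·p_2)/p_1, and x_2* = 2 + 0.75·(…)/p_2.
Discretionary income = 240 − 4·5 − 2·3.75 = 212.5; x_1* = 4 + 0.25·212.5/5 = 14.625.
At m' = 540: x_1* = 29.625. Change: 29.625 − 14.625 = 15.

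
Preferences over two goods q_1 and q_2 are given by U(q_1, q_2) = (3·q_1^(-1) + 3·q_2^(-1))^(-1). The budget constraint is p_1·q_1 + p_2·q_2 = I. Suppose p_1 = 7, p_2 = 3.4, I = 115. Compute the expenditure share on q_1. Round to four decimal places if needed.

share on q_1 = 0.5893

From the CES first-order condition, (q_2/q_1)^(2) = p_1/p_2.
Solve for the ratio: q_2/q_1 = [p_1/p_2]^(0.5).
Substitute q_2 = (q_2/q_1)·q_1 into the budget: q_1* = I/(p_1 + p_2·(q_2/q_1)).
Numerically q_2/q_1 = 1.43486, so q_1* = 115/(7 + 3.4·1.43486) = 9.6813 and q_2* = 1.43486·9.6813 = 13.8914.
Expenditure on q_1: 7·9.6813 = 67.7694; share = 0.5893.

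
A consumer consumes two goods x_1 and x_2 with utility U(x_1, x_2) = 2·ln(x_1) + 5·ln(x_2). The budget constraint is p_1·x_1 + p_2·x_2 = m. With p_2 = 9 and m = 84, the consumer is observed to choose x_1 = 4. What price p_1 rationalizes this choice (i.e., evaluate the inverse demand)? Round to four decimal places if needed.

p_1 = 6

MU_x_1/MU_x_2 = (2·x_2)/(5·x_1); tangency sets this equal to p_1/p_2.
So 2·p_2·x_2 = 5·p_1·x_1; combined with the budget, a share 2/7 of income goes to x_1.
Demand: x_1*(p_1,p_2,m) = 2/7·m/p_1 and x_2* = 5/7·m/p_2.
Set x_1* = 4 in the demand function and solve for p_1: p_1 = 6.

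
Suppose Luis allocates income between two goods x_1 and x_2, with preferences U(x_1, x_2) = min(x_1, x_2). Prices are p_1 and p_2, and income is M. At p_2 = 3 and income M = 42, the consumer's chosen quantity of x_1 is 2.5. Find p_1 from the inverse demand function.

p_1 = 13.8

Leontief preferences: the optimum is at the kink where x_1/1 = x_2/1, i.e. x_2 = x_1.
Budget: p_1·x_1 + p_2·x_1 = M, so (p_1 + p_2)·x_1 = M.
Demand: x_1*(p_1,p_2,M) = M/(p_1 + p_2), x_2* = M/(p_1 + p_2).
Set x_1* = 2.5 in the demand function and solve for p_1: p_1 = 13.8.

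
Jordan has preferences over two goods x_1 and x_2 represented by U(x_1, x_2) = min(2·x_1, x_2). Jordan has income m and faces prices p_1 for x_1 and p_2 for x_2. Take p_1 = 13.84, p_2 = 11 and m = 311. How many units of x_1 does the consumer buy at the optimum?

x_1* = 8.6775

Demand: x_1*(p_1,p_2,m) = m/(p_1 + 2·p_2), x_2* = 2·m/(p_1 + 2·p_2).
Here 13.84 + 2·11 = 35.84, giving x_1* = 8.6775.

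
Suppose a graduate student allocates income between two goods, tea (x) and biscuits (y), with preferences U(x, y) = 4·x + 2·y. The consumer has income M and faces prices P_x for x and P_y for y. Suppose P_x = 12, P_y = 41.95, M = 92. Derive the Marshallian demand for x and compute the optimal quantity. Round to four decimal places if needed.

x* = 7.6667

x gives more utility per dollar, so spend all income on x: x* = M/P_x, y* = 0.
Numerically: x* = 7.6667, y* = 0.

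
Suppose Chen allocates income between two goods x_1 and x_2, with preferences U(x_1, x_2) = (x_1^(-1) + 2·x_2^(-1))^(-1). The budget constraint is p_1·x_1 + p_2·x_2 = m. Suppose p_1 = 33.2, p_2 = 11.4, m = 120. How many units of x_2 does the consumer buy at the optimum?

x_2* = 4.7701

From the CES first-order condition, (1/2)·(x_2/x_1)^(2) = p_1/p_2.
Hence x_2/x_1 = (2·p_1/p_2)^(1/(2)), i.e. raised to the 0.5 power.
With the ratio pinned down, the budget gives x_1* = m/(p_1 + p_2·(x_2/x_1)) and x_2* = (x_2/x_1)·x_1*.
Numerically x_2/x_1 = 2.413413, so x_1* = 120/(33.2 + 11.4·2.413413) = 1.9765 and x_2* = 2.413413·1.9765 = 4.7701.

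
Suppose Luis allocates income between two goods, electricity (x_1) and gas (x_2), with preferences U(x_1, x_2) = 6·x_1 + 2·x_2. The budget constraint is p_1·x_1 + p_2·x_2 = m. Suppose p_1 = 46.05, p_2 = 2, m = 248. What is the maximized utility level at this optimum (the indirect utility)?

Perfect substitutes: compare marginal utility per dollar. 6/p_1 vs 2/p_2 → 0.1303 vs 1.
x_2 gives more utility per dollar, so spend all income on x_2: x_2* = m/p_2, x_1* = 0.
Numerically: x_1* = 0, x_2* = 124.
Utility at the optimum: U(0, 124) = 248.

V = 248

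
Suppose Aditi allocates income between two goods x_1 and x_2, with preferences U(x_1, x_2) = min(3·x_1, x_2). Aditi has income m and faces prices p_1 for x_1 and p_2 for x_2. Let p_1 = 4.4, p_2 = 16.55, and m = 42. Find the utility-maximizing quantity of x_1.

Leontief preferences: the optimum is at the kink where x_1/1 = x_2/3, i.e. x_2 = 3·x_1.
Budget: p_1·x_1 + p_2·3·x_1 = m, so (p_1 + 3·p_2)·x_1 = m.
Demand: x_1*(p_1,p_2,m) = m/(p_1 + 3·p_2), x_2* = 3·m/(p_1 + 3·p_2).
Here 4.4 + 3·16.55 = 54.05, giving x_1* = 0.7771.

x_1* = 0.7771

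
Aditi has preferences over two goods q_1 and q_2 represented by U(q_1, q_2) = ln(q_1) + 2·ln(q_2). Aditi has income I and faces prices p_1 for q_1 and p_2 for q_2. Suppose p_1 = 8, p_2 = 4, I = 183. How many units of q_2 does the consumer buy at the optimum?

q_2* = 30.5

Demand: q_1*(p_1,p_2,I) = 1/3·I/p_1 and q_2* = 2/3·I/p_2.
At p_1=8, p_2=4, I=183: q_2* = 2/3·183/4 = 30.5.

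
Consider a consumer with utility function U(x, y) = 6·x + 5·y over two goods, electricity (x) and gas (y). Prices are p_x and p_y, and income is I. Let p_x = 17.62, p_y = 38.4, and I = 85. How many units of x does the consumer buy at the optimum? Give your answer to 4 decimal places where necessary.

x* = 4.8241

Perfect substitutes: compare marginal utility per dollar. 6/p_x vs 5/p_y → 0.3405 vs 0.1302.
x gives more utility per dollar, so spend all income on x: x* = I/p_x, y* = 0.
Numerically: x* = 4.8241, y* = 0.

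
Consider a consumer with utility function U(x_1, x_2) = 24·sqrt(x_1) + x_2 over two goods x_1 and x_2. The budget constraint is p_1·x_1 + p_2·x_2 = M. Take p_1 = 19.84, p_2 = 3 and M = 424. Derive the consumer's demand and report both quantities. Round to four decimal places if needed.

x_1* = 3.2925, x_2* = 119.5591

Set MRS = p_1/p_2: 12·x_1^(−1/2) = p_1/p_2.
Thus x_1* = (12·p_2/p_1)² — independent of M — with the rest of income spent on x_2.
Plugging in: x_1* = (12·3/19.84)² = 3.2925, x_2* = 119.5591.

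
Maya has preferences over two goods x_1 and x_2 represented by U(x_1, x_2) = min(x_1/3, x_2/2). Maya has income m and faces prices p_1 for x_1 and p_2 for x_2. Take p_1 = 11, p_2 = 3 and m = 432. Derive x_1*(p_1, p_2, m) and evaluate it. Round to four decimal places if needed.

Leontief preferences: the optimum is at the kink where x_1/3 = x_2/2, i.e. x_2 = (2/3)·x_1.
Budget: p_1·x_1 + p_2·(2/3)·x_1 = m, so (3·p_1 + 2·p_2)·x_1 = 3·m.
Demand: x_1*(p_1,p_2,m) = 3·m/(3·p_1 + 2·p_2), x_2* = 2·m/(3·p_1 + 2·p_2).
Here 3·11 + 2·3 = 39, giving x_1* = 33.2308.

x_1* = 33.2308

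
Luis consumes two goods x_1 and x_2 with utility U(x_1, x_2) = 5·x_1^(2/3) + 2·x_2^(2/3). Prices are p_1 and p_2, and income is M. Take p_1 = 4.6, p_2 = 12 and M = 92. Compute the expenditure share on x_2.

share on x_2 = 0.0093

From the CES first-order condition, (5/2)·(x_2/x_1)^(1/3) = p_1/p_2.
Solve for the ratio: x_2/x_1 = [(2/5)·p_1/p_2]^(3).
With the ratio pinned down, the budget gives x_1* = M/(p_1 + p_2·(x_2/x_1)) and x_2* = (x_2/x_1)·x_1*.
Numerically x_2/x_1 = 0.003605, so x_1* = 92/(4.6 + 12·0.003605) = 19.8137 and x_2* = 0.003605·19.8137 = 0.0714.
Expenditure on x_2: 12·0.0714 = 0.8571; share = 0.0093.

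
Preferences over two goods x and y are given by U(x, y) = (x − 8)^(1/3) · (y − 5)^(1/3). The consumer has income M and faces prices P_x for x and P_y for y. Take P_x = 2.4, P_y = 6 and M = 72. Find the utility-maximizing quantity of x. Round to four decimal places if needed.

MRS = (y−5)/(x−8). Tangency with P_x/P_y gives y−5 = (P_x/P_y)·(x−8).
Substituting into the budget: x* = 8 + 0.5·(M − 8·P_x − 5·P_y)/P_x, and y* = 5 + 0.5·(…)/P_y.
Discretionary income = 72 − 8·2.4 − 5·6 = 22.8; x* = 8 + 0.5·22.8/2.4 = 12.75.

x* = 12.75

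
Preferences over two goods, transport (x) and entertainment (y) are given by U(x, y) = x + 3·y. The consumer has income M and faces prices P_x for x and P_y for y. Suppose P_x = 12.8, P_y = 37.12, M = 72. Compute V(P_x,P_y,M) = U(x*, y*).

Perfect substitutes: compare marginal utility per dollar. 1/P_x vs 3/P_y → 0.0781 vs 0.0808.
y gives more utility per dollar, so spend all income on y: y* = M/P_y, x* = 0.
Numerically: x* = 0, y* = 1.9397.
Utility at the optimum: U(0, 1.9397) = 5.819.

V = 5.819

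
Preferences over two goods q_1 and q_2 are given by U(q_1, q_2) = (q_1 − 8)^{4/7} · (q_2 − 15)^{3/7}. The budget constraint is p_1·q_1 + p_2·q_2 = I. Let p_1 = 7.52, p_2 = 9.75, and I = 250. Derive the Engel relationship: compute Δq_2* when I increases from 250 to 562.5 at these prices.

MRS = (4/3)·(q_2−15)/(q_1−8). Tangency with p_1/p_2 gives q_2−15 = (3/4)·(p_1/p_2)·(q_1−8).
After buying the subsistence bundle (8, 15), a share 4/7 of the remaining income goes to q_1: q_1* = 8 + 4/7·(I − 8p_1 − 15p_2)/p_1.
Discretionary income = 250 − 8·7.52 − 15·9.75 = 43.59; q_2* = 15 + 3/7·43.59/9.75 = 16.916.
At I' = 562.5: q_2* = 30.6523. Change: 30.6523 − 16.916 = 13.7363.

Δq_2* = 13.7363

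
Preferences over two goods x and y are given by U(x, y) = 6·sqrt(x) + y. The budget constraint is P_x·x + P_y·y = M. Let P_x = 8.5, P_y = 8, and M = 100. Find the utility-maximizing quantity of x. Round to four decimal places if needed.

MU_x = 3/√x, MU_y = 1. Tangency: 3/√x = P_x/P_y.
Solve: √x = 3·P_y/P_x, so x*(P_x,P_y) = (3·P_y/P_x)², and y* = (M − P_x·x*)/P_y.
Plugging in: x* = (3·8/8.5)² = 7.9723.

x* = 7.9723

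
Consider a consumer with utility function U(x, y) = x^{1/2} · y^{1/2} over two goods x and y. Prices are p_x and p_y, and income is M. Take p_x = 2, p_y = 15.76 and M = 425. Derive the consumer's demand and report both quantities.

Tangency: MRS = y/x = p_x/p_y.
Rearranging, p_y·y = p_x·x. Substituting into the budget gives p_x·x·(1 + 1) = M.
Demand: x*(p_x,p_y,M) = 0.5·M/p_x and y* = 0.5·M/p_y.
At p_x=2, p_y=15.76, M=425: x* = 0.5·425/2 = 106.25, y* = 13.4835.

x* = 106.25, y* = 13.4835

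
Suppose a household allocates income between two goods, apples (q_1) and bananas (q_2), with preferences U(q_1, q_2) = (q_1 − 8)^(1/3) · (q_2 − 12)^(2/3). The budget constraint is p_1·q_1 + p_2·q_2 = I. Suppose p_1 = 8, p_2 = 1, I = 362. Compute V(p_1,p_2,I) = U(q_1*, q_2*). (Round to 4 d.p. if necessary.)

V = 75.6661

Discretionary income = 362 − 8·8 − 12·1 = 286; q_1* = 8 + 1/3·286/8 = 19.9167; q_2* = 12 + 2/3·286/1 = 202.6667.
Utility at the optimum: U(19.9167, 202.6667) = 75.6661.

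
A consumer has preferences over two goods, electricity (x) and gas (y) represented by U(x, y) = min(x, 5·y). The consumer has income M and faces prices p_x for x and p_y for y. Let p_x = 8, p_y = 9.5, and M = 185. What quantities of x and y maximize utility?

Leontief preferences: the optimum is at the kink where x/5 = y/1, i.e. y = (1/5)·x.
Budget: p_x·x + p_y·(1/5)·x = M, so (5·p_x + p_y)·x = 5·M.
Demand: x*(p_x,p_y,M) = 5·M/(5·p_x + p_y), y* = M/(5·p_x + p_y).
Here 5·8 + 9.5 = 49.5, giving x* = 18.6869 and y* = 3.7374.

x* = 18.6869, y* = 3.7374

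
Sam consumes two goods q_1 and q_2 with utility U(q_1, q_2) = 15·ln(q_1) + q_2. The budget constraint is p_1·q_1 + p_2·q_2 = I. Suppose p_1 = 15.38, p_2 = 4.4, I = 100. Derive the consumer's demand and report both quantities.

Set MRS = p_1/p_2: (15/q_1)/1 = p_1/p_2.
So q_1*(p_1,p_2) = 15·p_2/p_1, independent of income; and q_2* = (I − 15·p_2)/p_2.
At the given prices: q_1* = 15·4.4/15.38 = 4.2913, and q_2* = 7.7273.

q_1* = 4.2913, q_2* = 7.7273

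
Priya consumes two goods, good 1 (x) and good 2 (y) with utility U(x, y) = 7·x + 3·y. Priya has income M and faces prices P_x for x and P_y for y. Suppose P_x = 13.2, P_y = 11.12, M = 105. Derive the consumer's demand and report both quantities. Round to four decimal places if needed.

Linear utility — the consumer picks whichever good has higher MU/price: 7/13.2 = 0.5303 vs 3/11.12 = 0.2698.
x gives more utility per dollar, so spend all income on x: x* = M/P_x, y* = 0.
Numerically: x* = 7.9545, y* = 0.

x* = 7.9545, y* = 0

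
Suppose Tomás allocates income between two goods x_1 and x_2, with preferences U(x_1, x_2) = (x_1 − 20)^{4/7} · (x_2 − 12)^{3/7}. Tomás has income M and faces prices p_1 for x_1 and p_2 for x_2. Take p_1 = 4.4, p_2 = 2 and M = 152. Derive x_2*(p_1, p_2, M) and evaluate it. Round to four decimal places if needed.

x_2* = 20.5714

Substituting into the budget: x_1* = 20 + 4/7·(M − 20·p_1 − 12·p_2)/p_1, and x_2* = 12 + 3/7·(…)/p_2.
Discretionary income = 152 − 20·4.4 − 12·2 = 40; x_2* = 12 + 3/7·40/2 = 20.5714.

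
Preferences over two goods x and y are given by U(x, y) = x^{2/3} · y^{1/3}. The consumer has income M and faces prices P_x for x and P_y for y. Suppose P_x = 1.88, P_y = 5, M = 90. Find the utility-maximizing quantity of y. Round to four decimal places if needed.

y* = 6

The MRS is 2·y/x. Set MRS = P_x/P_y.
So 2/3·P_y·y = 1/3·P_x·x; combined with the budget, a share 2/3 of income goes to x.
Demand: x*(P_x,P_y,M) = 2/3·M/P_x and y* = 1/3·M/P_y.
At P_x=1.88, P_y=5, M=90: y* = 1/3·90/5 = 6.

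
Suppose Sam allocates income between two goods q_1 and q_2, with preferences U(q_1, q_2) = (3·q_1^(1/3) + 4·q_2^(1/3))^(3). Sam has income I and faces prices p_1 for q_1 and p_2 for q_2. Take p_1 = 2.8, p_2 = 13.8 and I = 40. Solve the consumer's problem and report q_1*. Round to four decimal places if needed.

From the CES first-order condition, (3/4)·(q_2/q_1)^(2/3) = p_1/p_2.
Solve for the ratio: q_2/q_1 = [(4/3)·p_1/p_2]^(1.5).
With the ratio pinned down, the budget gives q_1* = I/(p_1 + p_2·(q_2/q_1)) and q_2* = (q_2/q_1)·q_1*.
Numerically q_2/q_1 = 0.140711, so q_1* = 40/(2.8 + 13.8·0.140711) = 8.4356.

q_1* = 8.4356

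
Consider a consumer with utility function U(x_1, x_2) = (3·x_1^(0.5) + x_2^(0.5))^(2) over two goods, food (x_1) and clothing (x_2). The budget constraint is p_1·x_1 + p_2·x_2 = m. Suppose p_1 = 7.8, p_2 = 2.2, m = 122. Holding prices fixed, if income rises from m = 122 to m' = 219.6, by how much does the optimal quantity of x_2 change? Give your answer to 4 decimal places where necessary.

MU_x_1 ∝ 3·x_1^(-0.5), MU_x_2 ∝ x_2^(-0.5), so MRS = 3·(x_2/x_1)^(0.5) = p_1/p_2.
Hence x_2/x_1 = ((1/3)·p_1/p_2)^(1/(0.5)), i.e. raised to the 2 power.
Substitute x_2 = (x_2/x_1)·x_1 into the budget: x_1* = m/(p_1 + p_2·(x_2/x_1)).
Numerically x_2/x_1 = 1.396694, so x_1* = 122/(7.8 + 2.2·1.396694) = 11.2207 and x_2* = 1.396694·11.2207 = 15.6719.
At m' = 219.6: x_2* = 28.2095. Change: 28.2095 − 15.6719 = 12.5375.

Δx_2* = 12.5375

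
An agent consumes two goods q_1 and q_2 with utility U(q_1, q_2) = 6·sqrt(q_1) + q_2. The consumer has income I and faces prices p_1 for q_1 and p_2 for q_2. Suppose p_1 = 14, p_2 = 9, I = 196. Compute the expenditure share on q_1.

share on q_1 = 0.2657

Utility is quasi-linear in q_2; the FOC for q_1 is 3/√q_1 = p_1/p_2.
Solve: √q_1 = 3·p_2/p_1, so q_1*(p_1,p_2) = (3·p_2/p_1)², and q_2* = (I − p_1·q_1*)/p_2.
Plugging in: q_1* = (3·9/14)² = 3.7194, q_2* = 15.9921.
Expenditure on q_1: 14·3.7194 = 52.0714; share = 0.2657.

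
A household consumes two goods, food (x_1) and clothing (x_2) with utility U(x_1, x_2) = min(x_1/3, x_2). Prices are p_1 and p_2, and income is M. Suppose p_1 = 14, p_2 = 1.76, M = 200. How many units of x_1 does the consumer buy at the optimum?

Demand: x_1*(p_1,p_2,M) = 3·M/(3·p_1 + p_2), x_2* = M/(3·p_1 + p_2).
Here 3·14 + 1.76 = 43.76, giving x_1* = 13.7112.

x_1* = 13.7112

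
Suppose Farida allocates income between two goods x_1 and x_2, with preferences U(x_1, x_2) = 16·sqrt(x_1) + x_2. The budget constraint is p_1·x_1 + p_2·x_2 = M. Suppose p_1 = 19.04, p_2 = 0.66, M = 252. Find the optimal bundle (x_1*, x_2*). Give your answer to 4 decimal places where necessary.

Utility is quasi-linear in x_2; the FOC for x_1 is 8/√x_1 = p_1/p_2.
Thus x_1* = (8·p_2/p_1)² — independent of M — with the rest of income spent on x_2.
Plugging in: x_1* = (8·0.66/19.04)² = 0.0769, x_2* = 379.5997.

x_1* = 0.0769, x_2* = 379.5997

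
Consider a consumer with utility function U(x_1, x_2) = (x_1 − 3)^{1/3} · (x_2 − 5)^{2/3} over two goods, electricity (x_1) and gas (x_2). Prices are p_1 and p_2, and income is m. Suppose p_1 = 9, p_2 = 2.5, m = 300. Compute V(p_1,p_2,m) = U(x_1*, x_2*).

Let x_1' = x_1−3, x_2' = x_2−5. MRS = (1/2)·x_2'/x_1' = p_1/p_2.
Substituting into the budget: x_1* = 3 + 1/3·(m − 3·p_1 − 5·p_2)/p_1, and x_2* = 5 + 2/3·(…)/p_2.
Discretionary income = 300 − 3·9 − 5·2.5 = 260.5; x_1* = 3 + 1/3·260.5/9 = 12.6481; x_2* = 5 + 2/3·260.5/2.5 = 74.4667.
Utility at the optimum: U(12.6481, 74.4667) = 35.9748.

V = 35.9748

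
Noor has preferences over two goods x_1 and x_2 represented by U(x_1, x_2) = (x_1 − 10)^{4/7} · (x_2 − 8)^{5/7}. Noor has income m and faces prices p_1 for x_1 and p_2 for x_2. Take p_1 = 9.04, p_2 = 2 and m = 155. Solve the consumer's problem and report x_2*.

x_2* = 21.5

Let x_1' = x_1−10, x_2' = x_2−8. MRS = (4/5)·x_2'/x_1' = p_1/p_2.
Substituting into the budget: x_1* = 10 + 4/9·(m − 10·p_1 − 8·p_2)/p_1, and x_2* = 8 + 5/9·(…)/p_2.
Discretionary income = 155 − 10·9.04 − 8·2 = 48.6; x_2* = 8 + 5/9·48.6/2 = 21.5.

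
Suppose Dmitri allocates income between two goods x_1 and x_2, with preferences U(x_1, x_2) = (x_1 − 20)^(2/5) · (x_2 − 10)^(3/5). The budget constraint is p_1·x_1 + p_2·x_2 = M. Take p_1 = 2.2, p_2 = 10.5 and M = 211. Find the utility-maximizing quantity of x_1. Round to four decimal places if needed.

MRS = (2/3)·(x_2−10)/(x_1−20). Tangency with p_1/p_2 gives x_2−10 = (3/2)·(p_1/p_2)·(x_1−20).
After buying the subsistence bundle (20, 10), a share 0.4 of the remaining income goes to x_1: x_1* = 20 + 0.4·(M − 20p_1 − 10p_2)/p_1.
Discretionary income = 211 − 20·2.2 − 10·10.5 = 62; x_1* = 20 + 0.4·62/2.2 = 31.2727.

x_1* = 31.2727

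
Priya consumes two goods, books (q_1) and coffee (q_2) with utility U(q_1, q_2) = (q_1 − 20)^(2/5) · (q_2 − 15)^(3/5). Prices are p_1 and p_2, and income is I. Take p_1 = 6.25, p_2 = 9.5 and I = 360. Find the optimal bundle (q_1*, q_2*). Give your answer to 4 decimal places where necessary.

q_1* = 25.92, q_2* = 20.8421

Let q_1' = q_1−20, q_2' = q_2−15. MRS = (2/3)·q_2'/q_1' = p_1/p_2.
Substituting into the budget: q_1* = 20 + 0.4·(I − 20·p_1 − 15·p_2)/p_1, and q_2* = 15 + 0.6·(…)/p_2.
Discretionary income = 360 − 20·6.25 − 15·9.5 = 92.5; q_1* = 20 + 0.4·92.5/6.25 = 25.92; q_2* = 15 + 0.6·92.5/9.5 = 20.8421.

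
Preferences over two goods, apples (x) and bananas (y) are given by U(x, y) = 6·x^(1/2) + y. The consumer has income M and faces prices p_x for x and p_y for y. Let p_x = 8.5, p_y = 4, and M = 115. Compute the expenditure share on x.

MU_x = 3/√x, MU_y = 1. Tangency: 3/√x = p_x/p_y.
Solve: √x = 3·p_y/p_x, so x*(p_x,p_y) = (3·p_y/p_x)², and y* = (M − p_x·x*)/p_y.
Plugging in: x* = (3·4/8.5)² = 1.9931, y* = 24.5147.
Expenditure on x: 8.5·1.9931 = 16.9412; share = 0.1473.

share on x = 0.1473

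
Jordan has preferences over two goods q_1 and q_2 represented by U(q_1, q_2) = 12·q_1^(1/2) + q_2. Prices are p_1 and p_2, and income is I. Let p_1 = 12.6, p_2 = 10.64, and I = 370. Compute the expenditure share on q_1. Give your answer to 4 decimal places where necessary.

MU_q_1 = 6/√q_1, MU_q_2 = 1. Tangency: 6/√q_1 = p_1/p_2.
Solve: √q_1 = 6·p_2/p_1, so q_1*(p_1,p_2) = (6·p_2/p_1)², and q_2* = (I − p_1·q_1*)/p_2.
Plugging in: q_1* = (6·10.64/12.6)² = 25.6711, q_2* = 4.3744.
Expenditure on q_1: 12.6·25.6711 = 323.456; share = 0.8742.

share on q_1 = 0.8742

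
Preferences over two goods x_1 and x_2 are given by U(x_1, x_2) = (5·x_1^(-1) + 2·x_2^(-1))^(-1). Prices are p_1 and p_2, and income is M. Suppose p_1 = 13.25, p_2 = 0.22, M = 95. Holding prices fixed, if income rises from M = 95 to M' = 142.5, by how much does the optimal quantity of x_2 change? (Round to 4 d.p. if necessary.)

MU_x_1 ∝ 5·x_1^(-2), MU_x_2 ∝ 2·x_2^(-2), so MRS = (5/2)·(x_2/x_1)^(2) = p_1/p_2.
Hence x_2/x_1 = ((2/5)·p_1/p_2)^(1/(2)), i.e. raised to the 0.5 power.
With the ratio pinned down, the budget gives x_1* = M/(p_1 + p_2·(x_2/x_1)) and x_2* = (x_2/x_1)·x_1*.
Numerically x_2/x_1 = 4.908249, so x_1* = 95/(13.25 + 0.22·4.908249) = 6.6295 and x_2* = 4.908249·6.6295 = 32.5394.
At M' = 142.5: x_2* = 48.8091. Change: 48.8091 − 32.5394 = 16.2697.

Δx_2* = 16.2697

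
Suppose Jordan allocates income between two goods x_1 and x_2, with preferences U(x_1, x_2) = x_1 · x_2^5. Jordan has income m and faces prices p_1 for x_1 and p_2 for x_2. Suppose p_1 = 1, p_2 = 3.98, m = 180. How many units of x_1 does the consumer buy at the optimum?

MU_x_1/MU_x_2 = (x_2)/(5·x_1); tangency sets this equal to p_1/p_2.
So p_2·x_2 = 5·p_1·x_1; combined with the budget, a share 1/6 of income goes to x_1.
Demand: x_1*(p_1,p_2,m) = 1/6·m/p_1 and x_2* = 5/6·m/p_2.
At p_1=1, p_2=3.98, m=180: x_1* = 1/6·180/1 = 30.

x_1* = 30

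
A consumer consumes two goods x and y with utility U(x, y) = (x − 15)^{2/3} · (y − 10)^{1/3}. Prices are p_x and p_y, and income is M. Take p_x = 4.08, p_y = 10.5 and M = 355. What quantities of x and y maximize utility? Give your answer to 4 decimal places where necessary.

x* = 45.8497, y* = 15.9937

Let x' = x−15, y' = y−10. MRS = 2·y'/x' = p_x/p_y.
Substituting into the budget: x* = 15 + 2/3·(M − 15·p_x − 10·p_y)/p_x, and y* = 10 + 1/3·(…)/p_y.
Discretionary income = 355 − 15·4.08 − 10·10.5 = 188.8; x* = 15 + 2/3·188.8/4.08 = 45.8497; y* = 10 + 1/3·188.8/10.5 = 15.9937.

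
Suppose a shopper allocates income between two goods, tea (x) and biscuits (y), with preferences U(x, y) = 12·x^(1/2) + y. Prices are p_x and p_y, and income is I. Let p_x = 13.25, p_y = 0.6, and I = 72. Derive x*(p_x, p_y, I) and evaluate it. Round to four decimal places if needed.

MU_x = 6/√x, MU_y = 1. Tangency: 6/√x = p_x/p_y.
Solve: √x = 6·p_y/p_x, so x*(p_x,p_y) = (6·p_y/p_x)², and y* = (I − p_x·x*)/p_y.
Plugging in: x* = (6·0.6/13.25)² = 0.0738.

x* = 0.0738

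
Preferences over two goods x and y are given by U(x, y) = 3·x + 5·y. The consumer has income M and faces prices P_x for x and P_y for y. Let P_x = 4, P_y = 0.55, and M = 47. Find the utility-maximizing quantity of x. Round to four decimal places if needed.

x* = 0

y gives more utility per dollar, so spend all income on y: y* = M/P_y, x* = 0.
Numerically: x* = 0, y* = 85.4545.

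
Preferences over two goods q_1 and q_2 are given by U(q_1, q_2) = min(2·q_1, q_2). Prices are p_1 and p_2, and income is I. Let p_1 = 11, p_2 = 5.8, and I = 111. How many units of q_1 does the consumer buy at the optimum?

q_1* = 4.9115

Leontief preferences: the optimum is at the kink where q_1/1 = q_2/2, i.e. q_2 = 2·q_1.
Budget: p_1·q_1 + p_2·2·q_1 = I, so (p_1 + 2·p_2)·q_1 = I.
Demand: q_1*(p_1,p_2,I) = I/(p_1 + 2·p_2), q_2* = 2·I/(p_1 + 2·p_2).
Here 11 + 2·5.8 = 22.6, giving q_1* = 4.9115.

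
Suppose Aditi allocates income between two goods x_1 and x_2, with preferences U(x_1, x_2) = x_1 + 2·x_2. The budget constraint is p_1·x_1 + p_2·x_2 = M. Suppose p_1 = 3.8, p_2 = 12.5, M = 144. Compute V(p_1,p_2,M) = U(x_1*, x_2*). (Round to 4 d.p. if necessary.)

V = 37.8947

Linear utility — the consumer picks whichever good has higher MU/price: 1/3.8 = 0.2632 vs 2/12.5 = 0.16.
x_1 gives more utility per dollar, so spend all income on x_1: x_1* = M/p_1, x_2* = 0.
Numerically: x_1* = 37.8947, x_2* = 0.
Utility at the optimum: U(37.8947, 0) = 37.8947.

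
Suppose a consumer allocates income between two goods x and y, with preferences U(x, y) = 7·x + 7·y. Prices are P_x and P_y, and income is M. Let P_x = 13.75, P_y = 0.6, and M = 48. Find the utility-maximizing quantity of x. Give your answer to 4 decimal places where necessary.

x* = 0

Perfect substitutes: compare marginal utility per dollar. 7/P_x vs 7/P_y → 0.5091 vs 11.6667.
y gives more utility per dollar, so spend all income on y: y* = M/P_y, x* = 0.
Numerically: x* = 0, y* = 80.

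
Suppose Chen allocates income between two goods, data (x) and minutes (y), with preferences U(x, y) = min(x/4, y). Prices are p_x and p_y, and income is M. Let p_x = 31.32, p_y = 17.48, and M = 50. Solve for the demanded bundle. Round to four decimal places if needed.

x* = 1.401, y* = 0.3502

With perfect complements, no substitution: consume in ratio x:y = 4:1.
Budget: p_x·x + p_y·(1/4)·x = M, so (4·p_x + p_y)·x = 4·M.
Demand: x*(p_x,p_y,M) = 4·M/(4·p_x + p_y), y* = M/(4·p_x + p_y).
Here 4·31.32 + 17.48 = 142.76, giving x* = 1.401 and y* = 0.3502.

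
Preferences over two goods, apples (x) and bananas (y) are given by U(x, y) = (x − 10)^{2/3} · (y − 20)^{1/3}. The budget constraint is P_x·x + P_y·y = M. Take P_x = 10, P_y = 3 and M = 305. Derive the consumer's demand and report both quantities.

Let x' = x−10, y' = y−20. MRS = 2·y'/x' = P_x/P_y.
After buying the subsistence bundle (10, 20), a share 2/3 of the remaining income goes to x: x* = 10 + 2/3·(M − 10P_x − 20P_y)/P_x.
Discretionary income = 305 − 10·10 − 20·3 = 145; x* = 10 + 2/3·145/10 = 19.6667; y* = 20 + 1/3·145/3 = 36.1111.

x* = 19.6667, y* = 36.1111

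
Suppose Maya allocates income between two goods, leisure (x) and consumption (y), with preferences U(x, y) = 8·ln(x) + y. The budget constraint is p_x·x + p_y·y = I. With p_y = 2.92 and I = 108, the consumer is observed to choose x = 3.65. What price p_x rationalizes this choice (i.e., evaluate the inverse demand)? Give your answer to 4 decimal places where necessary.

Set MRS = p_x/p_y: (8/x)/1 = p_x/p_y.
So x*(p_x,p_y) = 8·p_y/p_x, independent of income; and y* = (I − 8·p_y)/p_y.
Set x* = 3.65 in the demand function and solve for p_x: p_x = 6.4.

p_x = 6.4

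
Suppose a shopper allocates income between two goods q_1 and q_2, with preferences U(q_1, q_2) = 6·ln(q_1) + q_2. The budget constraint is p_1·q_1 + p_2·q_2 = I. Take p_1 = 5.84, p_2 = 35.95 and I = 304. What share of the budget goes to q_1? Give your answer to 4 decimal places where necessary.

MU_q_1 = 6/q_1, MU_q_2 = 1. Tangency: 6/q_1 = p_1/p_2.
So q_1*(p_1,p_2) = 6·p_2/p_1, independent of income; and q_2* = (I − 6·p_2)/p_2.
At the given prices: q_1* = 6·35.95/5.84 = 36.9349, and q_2* = 2.4562.
Expenditure on q_1: 5.84·36.9349 = 215.7; share = 0.7095.

share on q_1 = 0.7095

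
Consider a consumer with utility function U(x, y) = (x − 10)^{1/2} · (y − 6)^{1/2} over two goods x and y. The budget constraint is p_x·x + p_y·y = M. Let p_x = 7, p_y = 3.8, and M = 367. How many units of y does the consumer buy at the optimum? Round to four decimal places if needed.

y* = 42.0789

Let x' = x−10, y' = y−6. MRS = y'/x' = p_x/p_y.
Substituting into the budget: x* = 10 + 0.5·(M − 10·p_x − 6·p_y)/p_x, and y* = 6 + 0.5·(…)/p_y.
Discretionary income = 367 − 10·7 − 6·3.8 = 274.2; y* = 6 + 0.5·274.2/3.8 = 42.0789.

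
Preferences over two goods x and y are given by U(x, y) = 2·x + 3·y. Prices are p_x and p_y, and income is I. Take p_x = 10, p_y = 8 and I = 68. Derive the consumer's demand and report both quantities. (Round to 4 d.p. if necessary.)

Linear utility — the consumer picks whichever good has higher MU/price: 2/10 = 0.2 vs 3/8 = 0.375.
y gives more utility per dollar, so spend all income on y: y* = I/p_y, x* = 0.
Numerically: x* = 0, y* = 8.5.

x* = 0, y* = 8.5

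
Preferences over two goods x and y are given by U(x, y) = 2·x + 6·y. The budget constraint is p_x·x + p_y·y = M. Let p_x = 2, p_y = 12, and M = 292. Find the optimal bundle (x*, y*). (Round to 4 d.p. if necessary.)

x* = 146, y* = 0

Perfect substitutes: compare marginal utility per dollar. 2/p_x vs 6/p_y → 1 vs 0.5.
x gives more utility per dollar, so spend all income on x: x* = M/p_x, y* = 0.
Numerically: x* = 146, y* = 0.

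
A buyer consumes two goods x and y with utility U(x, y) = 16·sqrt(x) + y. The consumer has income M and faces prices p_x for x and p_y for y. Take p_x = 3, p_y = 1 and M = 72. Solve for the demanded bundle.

x* = 7.1111, y* = 50.6667

Plugging in: x* = (8·1/3)² = 7.1111, y* = 50.6667.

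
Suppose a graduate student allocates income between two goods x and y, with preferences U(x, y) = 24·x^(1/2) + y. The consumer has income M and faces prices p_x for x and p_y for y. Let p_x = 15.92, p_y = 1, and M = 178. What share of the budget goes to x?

share on x = 0.0508

Plugging in: x* = (12·1/15.92)² = 0.5682, y* = 168.9548.
Expenditure on x: 15.92·0.5682 = 9.0452; share = 0.0508.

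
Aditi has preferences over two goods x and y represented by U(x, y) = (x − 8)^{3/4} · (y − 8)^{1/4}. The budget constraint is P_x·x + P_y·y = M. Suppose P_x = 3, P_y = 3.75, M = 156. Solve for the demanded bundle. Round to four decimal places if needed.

x* = 33.5, y* = 14.8

Let x' = x−8, y' = y−8. MRS = 3·y'/x' = P_x/P_y.
After buying the subsistence bundle (8, 8), a share 0.75 of the remaining income goes to x: x* = 8 + 0.75·(M − 8P_x − 8P_y)/P_x.
Discretionary income = 156 − 8·3 − 8·3.75 = 102; x* = 8 + 0.75·102/3 = 33.5; y* = 8 + 0.25·102/3.75 = 14.8.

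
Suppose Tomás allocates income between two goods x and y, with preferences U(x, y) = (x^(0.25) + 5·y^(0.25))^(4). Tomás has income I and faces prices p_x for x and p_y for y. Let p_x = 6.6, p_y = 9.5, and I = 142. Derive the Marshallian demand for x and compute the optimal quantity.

x* = 2.5098

Numerically y/x = 5.260824, so x* = 142/(6.6 + 9.5·5.260824) = 2.5098.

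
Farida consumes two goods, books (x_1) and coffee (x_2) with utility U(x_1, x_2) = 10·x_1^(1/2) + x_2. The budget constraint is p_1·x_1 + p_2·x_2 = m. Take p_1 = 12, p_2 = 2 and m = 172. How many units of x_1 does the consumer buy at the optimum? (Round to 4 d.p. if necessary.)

Plugging in: x_1* = (5·2/12)² = 0.6944.

x_1* = 0.6944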